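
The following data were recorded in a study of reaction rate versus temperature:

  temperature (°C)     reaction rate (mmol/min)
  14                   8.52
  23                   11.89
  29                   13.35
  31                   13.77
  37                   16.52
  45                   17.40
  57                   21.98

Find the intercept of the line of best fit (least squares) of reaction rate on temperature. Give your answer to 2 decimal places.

n = 7, Σx = 236, Σy = 103.43, Σxy = 3853.87, Σx² = 9170
Sxx = Σx² − (Σx)²/n = 9170 − 7956.571429 = 1213.428571
Sxy = Σxy − (Σx)(Σy)/n = 3853.87 − 3487.068571 = 366.801429
b = Sxy/Sxx = 366.801429/1213.428571 = 0.302285
a = ȳ − b·x̄ = 14.775714 − 0.302285·33.714286 = 4.584387

4.58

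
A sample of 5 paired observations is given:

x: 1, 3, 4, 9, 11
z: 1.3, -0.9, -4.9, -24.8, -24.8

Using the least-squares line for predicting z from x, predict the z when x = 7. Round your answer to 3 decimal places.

-15.029

n = 5, Σx = 28, Σy = -54.1, Σxy = -517, Σx² = 228
Sxx = Σx² − (Σx)²/n = 228 − 156.8 = 71.2
Sxy = Σxy − (Σx)(Σy)/n = -517 − (-302.96) = -214.04
b = Sxy/Sxx = -214.04/71.2 = -3.006180
a = ȳ − b·x̄ = -10.82 − (-3.006180)·5.6 = 6.014607
ŷ(7) = a + b·7 = 6.014607 + (-3.006180)·7 = -15.028652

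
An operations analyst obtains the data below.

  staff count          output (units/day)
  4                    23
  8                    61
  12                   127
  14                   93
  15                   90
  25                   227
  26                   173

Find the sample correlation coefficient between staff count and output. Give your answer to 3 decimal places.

0.926

n = 7, Σx = 104, Σy = 794, Σxy = 14929, Σx² = 1946, Σy² = 118586
Sxx = Σx² − (Σx)²/n = 1946 − 1545.142857 = 400.857143
Sxy = Σxy − (Σx)(Σy)/n = 14929 − 11796.571429 = 3132.428571
Syy = Σy² − (Σy)²/n = 118586 − 90062.285714 = 28523.714286
r = Sxy/√(Sxx·Syy) = 3132.428571/√(11433934.612245) = 3132.428571/3381.410151 = 0.926368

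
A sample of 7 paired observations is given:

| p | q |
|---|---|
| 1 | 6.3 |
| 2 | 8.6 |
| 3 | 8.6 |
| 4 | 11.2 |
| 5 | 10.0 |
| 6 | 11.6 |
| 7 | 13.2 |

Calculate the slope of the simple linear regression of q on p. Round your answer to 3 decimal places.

1.004

n = 7, Σx = 28, Σy = 69.5, Σxy = 306.1, Σx² = 140
Sxx = Σx² − (Σx)²/n = 140 − 112 = 28
Sxy = Σxy − (Σx)(Σy)/n = 306.1 − 278 = 28.1
b = Sxy/Sxx = 28.1/28 = 1.003571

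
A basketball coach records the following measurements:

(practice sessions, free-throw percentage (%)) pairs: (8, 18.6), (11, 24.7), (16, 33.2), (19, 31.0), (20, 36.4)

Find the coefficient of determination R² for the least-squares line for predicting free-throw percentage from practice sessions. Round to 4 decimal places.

0.8918

n = 5, Σx = 74, Σy = 143.9, Σxy = 2268.7, Σx² = 1202, Σy² = 4344.25
Sxx = Σx² − (Σx)²/n = 1202 − 1095.2 = 106.8
Sxy = Σxy − (Σx)(Σy)/n = 2268.7 − 2129.72 = 138.98
Syy = Σy² − (Σy)²/n = 4344.25 − 4141.442 = 202.808
R² = Sxy²/(Sxx·Syy) = (138.98)²/(106.8·202.808) = 0.891761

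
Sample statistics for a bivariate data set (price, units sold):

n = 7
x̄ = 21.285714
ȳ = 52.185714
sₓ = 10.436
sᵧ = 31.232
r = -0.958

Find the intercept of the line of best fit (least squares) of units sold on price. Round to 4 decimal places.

113.2124

b = r · sᵧ/sₓ = -0.958 · 31.232/10.436 = -2.867023
a = ȳ − b·x̄ = 52.185714 − (-2.867023)·21.285714 = 113.212354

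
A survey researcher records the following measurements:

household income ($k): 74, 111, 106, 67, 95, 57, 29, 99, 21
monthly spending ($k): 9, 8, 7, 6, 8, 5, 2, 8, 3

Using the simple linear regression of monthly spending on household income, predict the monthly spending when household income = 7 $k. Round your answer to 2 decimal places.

1.96

n = 9, Σx = 659, Σy = 56, Σxy = 4656, Σx² = 56879
Sxx = Σx² − (Σx)²/n = 56879 − 48253.444444 = 8625.555556
Sxy = Σxy − (Σx)(Σy)/n = 4656 − 4100.444444 = 555.555556
b = Sxy/Sxx = 555.555556/8625.555556 = 0.064408
a = ȳ − b·x̄ = 6.222222 − 0.064408·73.222222 = 1.506119
ŷ(7) = a + b·7 = 1.506119 + 0.064408·7 = 1.956975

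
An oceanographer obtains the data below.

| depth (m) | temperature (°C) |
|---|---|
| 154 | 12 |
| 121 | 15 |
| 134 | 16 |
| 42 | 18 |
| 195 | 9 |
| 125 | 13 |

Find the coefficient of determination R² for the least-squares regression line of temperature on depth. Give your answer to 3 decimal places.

0.812

n = 6, Σx = 771, Σy = 83, Σxy = 9943, Σx² = 111727, Σy² = 1199
Sxx = Σx² − (Σx)²/n = 111727 − 99073.5 = 12653.5
Sxy = Σxy − (Σx)(Σy)/n = 9943 − 10665.5 = -722.5
Syy = Σy² − (Σy)²/n = 1199 − 1148.166667 = 50.833333
R² = Sxy²/(Sxx·Syy) = (-722.5)²/(12653.5·50.833333) = 0.811552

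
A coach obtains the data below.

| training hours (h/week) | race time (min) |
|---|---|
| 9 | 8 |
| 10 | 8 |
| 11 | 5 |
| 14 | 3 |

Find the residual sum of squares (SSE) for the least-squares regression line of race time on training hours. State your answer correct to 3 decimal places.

n = 4, Σx = 44, Σy = 24, Σxy = 249, Σx² = 498, Σy² = 162
Sxx = Σx² − (Σx)²/n = 498 − 484 = 14
Sxy = Σxy − (Σx)(Σy)/n = 249 − 264 = -15
Syy = Σy² − (Σy)²/n = 162 − 144 = 18
b = Sxy/Sxx = -15/14 = -1.071429
SSE = Syy − b·Sxy = 18 − (-1.071429)·(-15) = 1.928571

1.929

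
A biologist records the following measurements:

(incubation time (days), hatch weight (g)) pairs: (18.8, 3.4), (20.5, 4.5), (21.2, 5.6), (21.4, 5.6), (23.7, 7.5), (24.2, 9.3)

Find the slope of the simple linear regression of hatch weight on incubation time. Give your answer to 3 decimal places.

1.024

n = 6, Σx = 129.8, Σy = 35.9, Σxy = 797.54, Σx² = 2828.42
Sxx = Σx² − (Σx)²/n = 2828.42 − 2808.006667 = 20.413333
Sxy = Σxy − (Σx)(Σy)/n = 797.54 − 776.636667 = 20.903333
b = Sxy/Sxx = 20.903333/20.413333 = 1.024004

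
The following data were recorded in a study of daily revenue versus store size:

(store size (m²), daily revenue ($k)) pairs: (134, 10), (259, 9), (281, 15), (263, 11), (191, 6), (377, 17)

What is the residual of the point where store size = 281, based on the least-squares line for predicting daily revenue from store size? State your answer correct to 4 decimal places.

n = 6, Σx = 1505, Σy = 68, Σxy = 18334, Σx² = 411777
Sxx = Σx² − (Σx)²/n = 411777 − 377504.166667 = 34272.833333
Sxy = Σxy − (Σx)(Σy)/n = 18334 − 17056.666667 = 1277.333333
b = Sxy/Sxx = 1277.333333/34272.833333 = 0.037270
a = ȳ − b·x̄ = 11.333333 − 0.037270·250.833333 = 1.984886
ŷ(281) = 1.984886 + 0.037270·281 = 12.457632
residual = y − ŷ = 15 − 12.457632 = 2.542368

2.5424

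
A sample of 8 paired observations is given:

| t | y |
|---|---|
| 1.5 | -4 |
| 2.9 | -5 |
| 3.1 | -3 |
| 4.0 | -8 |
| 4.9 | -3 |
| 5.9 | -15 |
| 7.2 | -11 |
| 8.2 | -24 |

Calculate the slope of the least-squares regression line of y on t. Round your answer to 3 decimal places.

n = 8, Σx = 37.7, Σy = -73, Σxy = -441, Σx² = 214.17
Sxx = Σx² − (Σx)²/n = 214.17 − 177.66125 = 36.50875
Sxy = Σxy − (Σx)(Σy)/n = -441 − (-344.0125) = -96.9875
b = Sxy/Sxx = -96.9875/36.50875 = -2.656555

-2.657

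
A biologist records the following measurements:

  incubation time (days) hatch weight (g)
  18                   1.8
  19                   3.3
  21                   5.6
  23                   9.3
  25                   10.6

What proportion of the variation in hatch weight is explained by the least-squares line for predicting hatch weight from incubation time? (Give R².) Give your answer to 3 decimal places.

n = 5, Σx = 106, Σy = 30.6, Σxy = 691.6, Σx² = 2280, Σy² = 244.34
Sxx = Σx² − (Σx)²/n = 2280 − 2247.2 = 32.8
Sxy = Σxy − (Σx)(Σy)/n = 691.6 − 648.72 = 42.88
Syy = Σy² − (Σy)²/n = 244.34 − 187.272 = 57.068
R² = Sxy²/(Sxx·Syy) = (42.88)²/(32.8·57.068) = 0.982298

0.982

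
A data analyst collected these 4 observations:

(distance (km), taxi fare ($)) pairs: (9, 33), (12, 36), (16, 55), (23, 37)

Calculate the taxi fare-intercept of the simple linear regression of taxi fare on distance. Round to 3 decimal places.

34.114

n = 4, Σx = 60, Σy = 161, Σxy = 2460, Σx² = 1010
Sxx = Σx² − (Σx)²/n = 1010 − 900 = 110
Sxy = Σxy − (Σx)(Σy)/n = 2460 − 2415 = 45
b = Sxy/Sxx = 45/110 = 0.409091
a = ȳ − b·x̄ = 40.25 − 0.409091·15 = 34.113636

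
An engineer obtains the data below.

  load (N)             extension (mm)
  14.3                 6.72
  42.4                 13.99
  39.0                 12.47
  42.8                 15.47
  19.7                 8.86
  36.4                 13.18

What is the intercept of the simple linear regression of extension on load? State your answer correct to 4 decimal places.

n = 6, Σx = 194.6, Σy = 70.69, Σxy = 2492.012, Σx² = 7068.14
Sxx = Σx² − (Σx)²/n = 7068.14 − 6311.526667 = 756.613333
Sxy = Σxy − (Σx)(Σy)/n = 2492.012 − 2292.712333 = 199.299667
b = Sxy/Sxx = 199.299667/756.613333 = 0.263410
a = ȳ − b·x̄ = 11.781667 − 0.263410·32.433333 = 3.238396

3.2384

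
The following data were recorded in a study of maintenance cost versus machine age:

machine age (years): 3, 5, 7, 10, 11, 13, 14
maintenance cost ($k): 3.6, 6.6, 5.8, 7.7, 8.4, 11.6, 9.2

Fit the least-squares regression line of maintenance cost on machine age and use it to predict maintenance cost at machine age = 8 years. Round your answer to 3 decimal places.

n = 7, Σx = 63, Σy = 52.9, Σxy = 533.4, Σx² = 669
Sxx = Σx² − (Σx)²/n = 669 − 567 = 102
Sxy = Σxy − (Σx)(Σy)/n = 533.4 − 476.1 = 57.3
b = Sxy/Sxx = 57.3/102 = 0.561765
a = ȳ − b·x̄ = 7.557143 − 0.561765·9 = 2.501261
ŷ(8) = a + b·8 = 2.501261 + 0.561765·8 = 6.995378

6.995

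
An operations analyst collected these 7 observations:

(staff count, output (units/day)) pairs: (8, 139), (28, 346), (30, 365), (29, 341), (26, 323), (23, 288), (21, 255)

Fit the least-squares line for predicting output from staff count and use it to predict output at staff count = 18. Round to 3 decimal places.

n = 7, Σx = 165, Σy = 2057, Σxy = 52016, Σx² = 4235
Sxx = Σx² − (Σx)²/n = 4235 − 3889.285714 = 345.714286
Sxy = Σxy − (Σx)(Σy)/n = 52016 − 48486.428571 = 3529.571429
b = Sxy/Sxx = 3529.571429/345.714286 = 10.209504
a = ȳ − b·x̄ = 293.857143 − 10.209504·23.571429 = 53.204545
ŷ(18) = a + b·18 = 53.204545 + 10.209504·18 = 236.975620

236.976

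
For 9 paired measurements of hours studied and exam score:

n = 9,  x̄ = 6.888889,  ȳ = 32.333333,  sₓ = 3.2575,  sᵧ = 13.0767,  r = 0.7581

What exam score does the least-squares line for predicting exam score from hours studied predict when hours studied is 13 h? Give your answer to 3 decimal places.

50.931

b = r · sᵧ/sₓ = 0.7581 · 13.0767/3.2575 = 3.043268
a = ȳ − b·x̄ = 32.333333 − 3.043268·6.888889 = 11.368596
ŷ(13) = a + b·13 = 11.368596 + 3.043268·13 = 50.931083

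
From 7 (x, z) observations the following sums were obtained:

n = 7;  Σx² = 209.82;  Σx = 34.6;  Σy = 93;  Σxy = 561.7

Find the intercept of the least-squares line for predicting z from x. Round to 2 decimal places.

0.29

Sxx = Σx² − (Σx)²/n = 209.82 − 171.022857 = 38.797143
Sxy = Σxy − (Σx)(Σy)/n = 561.7 − 459.685714 = 102.014286
b = Sxy/Sxx = 102.014286/38.797143 = 2.629428
a = ȳ − b·x̄ = 13.285714 − 2.629428·4.942857 = 0.288828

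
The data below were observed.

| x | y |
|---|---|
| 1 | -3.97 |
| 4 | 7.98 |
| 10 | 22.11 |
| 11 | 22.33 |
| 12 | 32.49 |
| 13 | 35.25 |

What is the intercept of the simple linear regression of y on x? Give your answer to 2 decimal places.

-6.33

n = 6, Σx = 51, Σy = 116.19, Σxy = 1342.81, Σx² = 551
Sxx = Σx² − (Σx)²/n = 551 − 433.5 = 117.5
Sxy = Σxy − (Σx)(Σy)/n = 1342.81 − 987.615 = 355.195
b = Sxy/Sxx = 355.195/117.5 = 3.022936
a = ȳ − b·x̄ = 19.365 − 3.022936·8.5 = -6.329957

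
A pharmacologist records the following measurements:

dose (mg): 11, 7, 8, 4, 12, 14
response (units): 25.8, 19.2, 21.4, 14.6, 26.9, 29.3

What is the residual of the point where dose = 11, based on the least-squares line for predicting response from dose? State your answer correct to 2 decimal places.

0.45

n = 6, Σx = 56, Σy = 137.2, Σxy = 1380.8, Σx² = 590
Sxx = Σx² − (Σx)²/n = 590 − 522.666667 = 67.333333
Sxy = Σxy − (Σx)(Σy)/n = 1380.8 − 1280.533333 = 100.266667
b = Sxy/Sxx = 100.266667/67.333333 = 1.489109
a = ȳ − b·x̄ = 22.866667 − 1.489109·9.333333 = 8.968317
ŷ(11) = 8.968317 + 1.489109·11 = 25.348515
residual = y − ŷ = 25.8 − 25.348515 = 0.451485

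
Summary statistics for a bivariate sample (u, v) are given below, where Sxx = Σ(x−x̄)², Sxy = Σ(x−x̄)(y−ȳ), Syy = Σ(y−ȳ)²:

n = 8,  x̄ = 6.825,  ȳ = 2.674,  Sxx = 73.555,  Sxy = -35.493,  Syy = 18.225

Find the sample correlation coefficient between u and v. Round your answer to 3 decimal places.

r = Sxy/√(Sxx·Syy) = -35.493/√(1340.539875) = -35.493/36.613384 = -0.969400

-0.969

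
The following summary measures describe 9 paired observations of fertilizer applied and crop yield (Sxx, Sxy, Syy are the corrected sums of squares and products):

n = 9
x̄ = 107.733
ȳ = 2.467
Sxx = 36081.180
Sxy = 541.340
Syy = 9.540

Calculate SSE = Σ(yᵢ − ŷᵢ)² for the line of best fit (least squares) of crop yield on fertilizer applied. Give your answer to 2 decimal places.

b = Sxy/Sxx = 541.34/36081.18 = 0.015003
SSE = Syy − b·Sxy = 9.54 − 0.015003·541.34 = 1.418065

1.42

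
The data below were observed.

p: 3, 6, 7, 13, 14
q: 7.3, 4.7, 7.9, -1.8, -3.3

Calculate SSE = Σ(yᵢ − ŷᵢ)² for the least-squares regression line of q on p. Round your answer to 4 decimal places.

n = 5, Σx = 43, Σy = 14.8, Σxy = 35.8, Σx² = 459, Σy² = 151.92
Sxx = Σx² − (Σx)²/n = 459 − 369.8 = 89.2
Sxy = Σxy − (Σx)(Σy)/n = 35.8 − 127.28 = -91.48
Syy = Σy² − (Σy)²/n = 151.92 − 43.808 = 108.112
b = Sxy/Sxx = -91.48/89.2 = -1.025561
SSE = Syy − b·Sxy = 108.112 − (-1.025561)·(-91.48) = 14.293722

14.2937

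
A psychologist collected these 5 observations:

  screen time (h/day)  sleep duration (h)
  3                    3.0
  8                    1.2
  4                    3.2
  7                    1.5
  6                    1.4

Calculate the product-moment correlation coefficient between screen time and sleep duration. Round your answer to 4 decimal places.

-0.9286

n = 5, Σx = 28, Σy = 10.3, Σxy = 50.3, Σx² = 174, Σy² = 24.89
Sxx = Σx² − (Σx)²/n = 174 − 156.8 = 17.2
Sxy = Σxy − (Σx)(Σy)/n = 50.3 − 57.68 = -7.38
Syy = Σy² − (Σy)²/n = 24.89 − 21.218 = 3.672
r = Sxy/√(Sxx·Syy) = -7.38/√(63.1584) = -7.38/7.947226 = -0.928626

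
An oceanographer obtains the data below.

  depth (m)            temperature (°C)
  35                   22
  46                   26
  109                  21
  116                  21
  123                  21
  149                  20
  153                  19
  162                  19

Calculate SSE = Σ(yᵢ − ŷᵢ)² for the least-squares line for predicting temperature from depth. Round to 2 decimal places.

10.38

n = 8, Σx = 893, Σy = 169, Σxy = 18239, Σx² = 115661, Σy² = 3605
Sxx = Σx² − (Σx)²/n = 115661 − 99681.125 = 15979.875
Sxy = Σxy − (Σx)(Σy)/n = 18239 − 18864.625 = -625.625
Syy = Σy² − (Σy)²/n = 3605 − 3570.125 = 34.875
b = Sxy/Sxx = -625.625/15979.875 = -0.039151
SSE = Syy − b·Sxy = 34.875 − (-0.039151)·(-625.625) = 10.381276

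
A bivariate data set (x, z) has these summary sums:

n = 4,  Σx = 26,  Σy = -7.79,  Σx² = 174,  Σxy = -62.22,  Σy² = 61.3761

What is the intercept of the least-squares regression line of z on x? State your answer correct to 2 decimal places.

Sxx = Σx² − (Σx)²/n = 174 − 169 = 5
Sxy = Σxy − (Σx)(Σy)/n = -62.22 − (-50.635) = -11.585
b = Sxy/Sxx = -11.585/5 = -2.317
a = ȳ − b·x̄ = -1.9475 − (-2.317)·6.5 = 13.113

13.11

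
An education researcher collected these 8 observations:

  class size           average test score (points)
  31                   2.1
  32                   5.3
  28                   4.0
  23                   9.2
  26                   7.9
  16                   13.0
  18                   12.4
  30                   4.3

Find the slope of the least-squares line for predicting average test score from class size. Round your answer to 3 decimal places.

-0.636

n = 8, Σx = 204, Σy = 58.2, Σxy = 1323.9, Σx² = 5454
Sxx = Σx² − (Σx)²/n = 5454 − 5202 = 252
Sxy = Σxy − (Σx)(Σy)/n = 1323.9 − 1484.1 = -160.2
b = Sxy/Sxx = -160.2/252 = -0.635714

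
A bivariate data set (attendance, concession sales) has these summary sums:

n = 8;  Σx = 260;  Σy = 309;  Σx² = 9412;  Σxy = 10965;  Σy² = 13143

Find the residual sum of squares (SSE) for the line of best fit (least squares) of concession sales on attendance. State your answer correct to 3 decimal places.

Sxx = Σx² − (Σx)²/n = 9412 − 8450 = 962
Sxy = Σxy − (Σx)(Σy)/n = 10965 − 10042.5 = 922.5
Syy = Σy² − (Σy)²/n = 13143 − 11935.125 = 1207.875
b = Sxy/Sxx = 922.5/962 = 0.958940
SSE = Syy − b·Sxy = 1207.875 − 0.958940·922.5 = 323.253119

323.253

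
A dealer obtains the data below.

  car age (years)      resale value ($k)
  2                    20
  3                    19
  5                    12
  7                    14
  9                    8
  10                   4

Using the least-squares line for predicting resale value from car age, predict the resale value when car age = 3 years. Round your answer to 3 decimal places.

18.314

n = 6, Σx = 36, Σy = 77, Σxy = 367, Σx² = 268
Sxx = Σx² − (Σx)²/n = 268 − 216 = 52
Sxy = Σxy − (Σx)(Σy)/n = 367 − 462 = -95
b = Sxy/Sxx = -95/52 = -1.826923
a = ȳ − b·x̄ = 12.833333 − (-1.826923)·6 = 23.794872
ŷ(3) = a + b·3 = 23.794872 + (-1.826923)·3 = 18.314103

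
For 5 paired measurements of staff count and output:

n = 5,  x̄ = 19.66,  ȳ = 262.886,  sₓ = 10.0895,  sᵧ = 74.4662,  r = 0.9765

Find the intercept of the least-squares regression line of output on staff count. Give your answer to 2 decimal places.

b = r · sᵧ/sₓ = 0.9765 · 74.4662/10.0895 = 7.207121
a = ȳ − b·x̄ = 262.886 − 7.207121·19.66 = 121.194007

121.19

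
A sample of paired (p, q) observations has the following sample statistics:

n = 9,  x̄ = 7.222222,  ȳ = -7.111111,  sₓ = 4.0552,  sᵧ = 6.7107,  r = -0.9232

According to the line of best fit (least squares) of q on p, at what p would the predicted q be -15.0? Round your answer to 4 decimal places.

12.3860

b = r · sᵧ/sₓ = -0.9232 · 6.7107/4.0552 = -1.527747
a = ȳ − b·x̄ = -7.111111 − (-1.527747)·7.222222 = 3.922615
Set a + b·x = -15.0: x = (-15.0 − 3.922615) / (-1.527747) = 12.385964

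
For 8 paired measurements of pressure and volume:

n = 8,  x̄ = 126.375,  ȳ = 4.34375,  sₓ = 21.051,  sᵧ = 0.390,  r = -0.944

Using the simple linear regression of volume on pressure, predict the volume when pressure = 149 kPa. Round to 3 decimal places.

3.948

b = r · sᵧ/sₓ = -0.944 · 0.39/21.051 = -0.017489
a = ȳ − b·x̄ = 4.34375 − (-0.017489)·126.375 = 6.553917
ŷ(149) = a + b·149 = 6.553917 + (-0.017489)·149 = 3.948062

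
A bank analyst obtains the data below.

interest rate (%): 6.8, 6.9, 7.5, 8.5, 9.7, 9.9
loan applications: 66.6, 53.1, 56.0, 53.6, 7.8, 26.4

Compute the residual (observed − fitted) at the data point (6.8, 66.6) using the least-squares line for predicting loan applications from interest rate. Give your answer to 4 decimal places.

2.5408

n = 6, Σx = 49.3, Σy = 263.5, Σxy = 2031.89, Σx² = 414.45
Sxx = Σx² − (Σx)²/n = 414.45 − 405.081667 = 9.368333
Sxy = Σxy − (Σx)(Σy)/n = 2031.89 − 2165.091667 = -133.201667
b = Sxy/Sxx = -133.201667/9.368333 = -14.218289
a = ȳ − b·x̄ = 43.916667 − (-14.218289)·8.216667 = 160.743604
ŷ(6.8) = 160.743604 + (-14.218289)·6.8 = 64.059242
residual = y − ŷ = 66.6 − 64.059242 = 2.540758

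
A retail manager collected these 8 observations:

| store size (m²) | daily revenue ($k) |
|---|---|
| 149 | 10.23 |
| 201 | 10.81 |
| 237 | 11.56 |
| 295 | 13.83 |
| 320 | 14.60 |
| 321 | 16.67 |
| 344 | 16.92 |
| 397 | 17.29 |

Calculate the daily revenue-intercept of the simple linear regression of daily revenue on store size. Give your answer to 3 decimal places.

n = 8, Σx = 2264, Σy = 111.91, Σxy = 33224.33, Σx² = 687182
Sxx = Σx² − (Σx)²/n = 687182 − 640712 = 46470
Sxy = Σxy − (Σx)(Σy)/n = 33224.33 − 31670.53 = 1553.8
b = Sxy/Sxx = 1553.8/46470 = 0.033437
a = ȳ − b·x̄ = 13.98875 − 0.033437·283 = 4.526185

4.526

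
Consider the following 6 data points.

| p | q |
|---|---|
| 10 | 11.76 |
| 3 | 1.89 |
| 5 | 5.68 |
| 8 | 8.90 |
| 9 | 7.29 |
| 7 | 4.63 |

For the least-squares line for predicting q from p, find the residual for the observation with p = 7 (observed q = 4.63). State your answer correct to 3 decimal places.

n = 6, Σx = 42, Σy = 40.15, Σxy = 320.89, Σx² = 328
Sxx = Σx² − (Σx)²/n = 328 − 294 = 34
Sxy = Σxy − (Σx)(Σy)/n = 320.89 − 281.05 = 39.84
b = Sxy/Sxx = 39.84/34 = 1.171765
a = ȳ − b·x̄ = 6.691667 − 1.171765·7 = -1.510686
ŷ(7) = -1.510686 + 1.171765·7 = 6.691667
residual = y − ŷ = 4.63 − 6.691667 = -2.061667

-2.062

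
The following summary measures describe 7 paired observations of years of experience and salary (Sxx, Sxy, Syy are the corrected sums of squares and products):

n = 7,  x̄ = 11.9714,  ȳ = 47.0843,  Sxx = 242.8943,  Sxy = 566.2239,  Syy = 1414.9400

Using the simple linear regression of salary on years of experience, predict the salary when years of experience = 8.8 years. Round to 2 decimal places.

b = Sxy/Sxx = 566.2239/242.8943 = 2.331154
a = ȳ − b·x̄ = 47.0843 − 2.331154·11.9714 = 19.177129
ŷ(8.8) = a + b·8.8 = 19.177129 + 2.331154·8.8 = 39.691280

39.69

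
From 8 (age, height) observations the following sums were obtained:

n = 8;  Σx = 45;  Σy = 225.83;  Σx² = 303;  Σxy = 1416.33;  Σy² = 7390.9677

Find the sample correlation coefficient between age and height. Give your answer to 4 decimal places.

0.6487

Sxx = Σx² − (Σx)²/n = 303 − 253.125 = 49.875
Sxy = Σxy − (Σx)(Σy)/n = 1416.33 − 1270.29375 = 146.03625
Syy = Σy² − (Σy)²/n = 7390.9677 − 6374.898613 = 1016.069088
r = Sxy/√(Sxx·Syy) = 146.03625/√(50676.445739) = 146.03625/225.114295 = 0.648720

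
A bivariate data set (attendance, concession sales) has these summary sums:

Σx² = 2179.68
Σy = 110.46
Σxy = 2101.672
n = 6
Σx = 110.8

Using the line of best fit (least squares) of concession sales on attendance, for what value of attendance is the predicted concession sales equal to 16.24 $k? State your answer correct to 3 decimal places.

Sxx = Σx² − (Σx)²/n = 2179.68 − 2046.106667 = 133.573333
Sxy = Σxy − (Σx)(Σy)/n = 2101.672 − 2039.828 = 61.844
b = Sxy/Sxx = 61.844/133.573333 = 0.462997
a = ȳ − b·x̄ = 18.41 − 0.462997·18.466667 = 9.859996
Set a + b·x = 16.24: x = (16.24 − 9.859996) / 0.462997 = 13.779807

13.780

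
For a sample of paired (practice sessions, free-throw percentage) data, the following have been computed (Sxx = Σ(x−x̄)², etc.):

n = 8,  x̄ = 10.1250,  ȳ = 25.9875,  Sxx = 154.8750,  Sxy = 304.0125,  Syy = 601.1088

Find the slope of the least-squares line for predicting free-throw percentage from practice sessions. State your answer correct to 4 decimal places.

1.9630

b = Sxy/Sxx = 304.0125/154.875 = 1.962954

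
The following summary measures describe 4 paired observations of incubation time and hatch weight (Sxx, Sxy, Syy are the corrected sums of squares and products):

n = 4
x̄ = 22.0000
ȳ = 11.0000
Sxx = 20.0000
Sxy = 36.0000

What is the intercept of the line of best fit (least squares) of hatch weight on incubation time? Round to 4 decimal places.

-28.6000

b = Sxy/Sxx = 36/20 = 1.8
a = ȳ − b·x̄ = 11 − 1.8·22 = -28.6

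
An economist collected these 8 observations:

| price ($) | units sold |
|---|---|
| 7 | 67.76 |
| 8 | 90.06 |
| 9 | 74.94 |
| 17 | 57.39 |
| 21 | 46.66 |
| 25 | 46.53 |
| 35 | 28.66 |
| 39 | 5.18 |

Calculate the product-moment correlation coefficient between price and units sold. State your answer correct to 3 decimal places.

-0.955

n = 8, Σx = 161, Σy = 417.18, Σxy = 6193.12, Σx² = 4295, Σy² = 26802.2614
Sxx = Σx² − (Σx)²/n = 4295 − 3240.125 = 1054.875
Sxy = Σxy − (Σx)(Σy)/n = 6193.12 − 8395.7475 = -2202.6275
Syy = Σy² − (Σy)²/n = 26802.2614 − 21754.89405 = 5047.36735
r = Sxy/√(Sxx·Syy) = -2202.6275/√(5324341.633331) = -2202.6275/2307.453495 = -0.954571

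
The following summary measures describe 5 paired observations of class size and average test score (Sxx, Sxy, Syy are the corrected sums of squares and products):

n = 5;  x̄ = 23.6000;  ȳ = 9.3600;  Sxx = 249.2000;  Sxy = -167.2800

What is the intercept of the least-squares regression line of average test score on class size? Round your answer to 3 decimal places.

b = Sxy/Sxx = -167.28/249.2 = -0.671268
a = ȳ − b·x̄ = 9.36 − (-0.671268)·23.6 = 25.201926

25.202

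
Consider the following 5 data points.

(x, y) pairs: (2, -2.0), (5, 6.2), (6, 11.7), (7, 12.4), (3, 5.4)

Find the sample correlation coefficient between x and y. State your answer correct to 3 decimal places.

0.937

n = 5, Σx = 23, Σy = 33.7, Σxy = 200.2, Σx² = 123, Σy² = 362.25
Sxx = Σx² − (Σx)²/n = 123 − 105.8 = 17.2
Sxy = Σxy − (Σx)(Σy)/n = 200.2 − 155.02 = 45.18
Syy = Σy² − (Σy)²/n = 362.25 − 227.138 = 135.112
r = Sxy/√(Sxx·Syy) = 45.18/√(2323.9264) = 45.18/48.207120 = 0.937206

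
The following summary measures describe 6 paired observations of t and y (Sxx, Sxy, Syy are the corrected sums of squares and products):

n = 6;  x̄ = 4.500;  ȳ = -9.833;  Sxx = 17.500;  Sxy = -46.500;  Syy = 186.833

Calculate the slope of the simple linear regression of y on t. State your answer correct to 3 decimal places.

-2.657

b = Sxy/Sxx = -46.5/17.5 = -2.657143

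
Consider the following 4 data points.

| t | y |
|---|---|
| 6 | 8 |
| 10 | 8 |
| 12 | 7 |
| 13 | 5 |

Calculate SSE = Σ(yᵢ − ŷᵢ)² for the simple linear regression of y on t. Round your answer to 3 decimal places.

2.522

n = 4, Σx = 41, Σy = 28, Σxy = 277, Σx² = 449, Σy² = 202
Sxx = Σx² − (Σx)²/n = 449 − 420.25 = 28.75
Sxy = Σxy − (Σx)(Σy)/n = 277 − 287 = -10
Syy = Σy² − (Σy)²/n = 202 − 196 = 6
b = Sxy/Sxx = -10/28.75 = -0.347826
SSE = Syy − b·Sxy = 6 − (-0.347826)·(-10) = 2.521739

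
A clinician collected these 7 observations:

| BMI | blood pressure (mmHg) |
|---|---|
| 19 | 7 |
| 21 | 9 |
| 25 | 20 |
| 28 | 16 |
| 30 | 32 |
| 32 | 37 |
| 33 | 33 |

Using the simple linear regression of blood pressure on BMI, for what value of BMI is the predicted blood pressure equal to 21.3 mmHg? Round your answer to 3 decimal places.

n = 7, Σx = 188, Σy = 154, Σxy = 4503, Σx² = 5224
Sxx = Σx² − (Σx)²/n = 5224 − 5049.142857 = 174.857143
Sxy = Σxy − (Σx)(Σy)/n = 4503 − 4136 = 367
b = Sxy/Sxx = 367/174.857143 = 2.098856
a = ȳ − b·x̄ = 22 − 2.098856·26.857143 = -34.369281
Set a + b·x = 21.3: x = (21.3 − (-34.369281)) / 2.098856 = 26.523628

26.524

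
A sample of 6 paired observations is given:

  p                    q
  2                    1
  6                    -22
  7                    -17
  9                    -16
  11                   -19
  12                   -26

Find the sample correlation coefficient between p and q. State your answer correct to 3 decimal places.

n = 6, Σx = 47, Σy = -99, Σxy = -914, Σx² = 435, Σy² = 2067
Sxx = Σx² − (Σx)²/n = 435 − 368.166667 = 66.833333
Sxy = Σxy − (Σx)(Σy)/n = -914 − (-775.5) = -138.5
Syy = Σy² − (Σy)²/n = 2067 − 1633.5 = 433.5
r = Sxy/√(Sxx·Syy) = -138.5/√(28972.25) = -138.5/170.212367 = -0.813689

-0.814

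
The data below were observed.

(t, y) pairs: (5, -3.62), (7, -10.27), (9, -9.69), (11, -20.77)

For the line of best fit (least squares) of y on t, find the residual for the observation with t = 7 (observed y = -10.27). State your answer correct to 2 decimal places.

-1.73

n = 4, Σx = 32, Σy = -44.35, Σxy = -405.67, Σx² = 276
Sxx = Σx² − (Σx)²/n = 276 − 256 = 20
Sxy = Σxy − (Σx)(Σy)/n = -405.67 − (-354.8) = -50.87
b = Sxy/Sxx = -50.87/20 = -2.5435
a = ȳ − b·x̄ = -11.0875 − (-2.5435)·8 = 9.2605
ŷ(7) = 9.2605 + (-2.5435)·7 = -8.544
residual = y − ŷ = -10.27 − (-8.544) = -1.726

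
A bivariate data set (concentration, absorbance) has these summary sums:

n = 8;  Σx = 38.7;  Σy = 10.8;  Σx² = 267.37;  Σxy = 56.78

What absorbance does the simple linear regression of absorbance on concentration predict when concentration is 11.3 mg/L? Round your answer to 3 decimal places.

1.716

Sxx = Σx² − (Σx)²/n = 267.37 − 187.21125 = 80.15875
Sxy = Σxy − (Σx)(Σy)/n = 56.78 − 52.245 = 4.535
b = Sxy/Sxx = 4.535/80.15875 = 0.056575
a = ȳ − b·x̄ = 1.35 − 0.056575·4.8375 = 1.076317
ŷ(11.3) = a + b·11.3 = 1.076317 + 0.056575·11.3 = 1.715617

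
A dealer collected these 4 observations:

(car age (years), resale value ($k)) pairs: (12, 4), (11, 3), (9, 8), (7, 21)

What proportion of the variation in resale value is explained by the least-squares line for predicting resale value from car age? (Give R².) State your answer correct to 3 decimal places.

0.856

n = 4, Σx = 39, Σy = 36, Σxy = 300, Σx² = 395, Σy² = 530
Sxx = Σx² − (Σx)²/n = 395 − 380.25 = 14.75
Sxy = Σxy − (Σx)(Σy)/n = 300 − 351 = -51
Syy = Σy² − (Σy)²/n = 530 − 324 = 206
R² = Sxy²/(Sxx·Syy) = (-51)²/(14.75·206) = 0.856014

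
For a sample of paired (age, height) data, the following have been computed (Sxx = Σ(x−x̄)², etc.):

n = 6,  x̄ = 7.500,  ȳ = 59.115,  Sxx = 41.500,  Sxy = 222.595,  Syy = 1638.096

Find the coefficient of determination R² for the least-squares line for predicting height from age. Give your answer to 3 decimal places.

R² = Sxy²/(Sxx·Syy) = (222.595)²/(41.5·1638.096) = 0.728859

0.729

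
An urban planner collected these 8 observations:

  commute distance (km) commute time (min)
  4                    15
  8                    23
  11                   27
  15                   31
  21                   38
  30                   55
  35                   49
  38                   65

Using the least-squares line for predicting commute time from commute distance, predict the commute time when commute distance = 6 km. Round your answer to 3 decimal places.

19.336

n = 8, Σx = 162, Σy = 303, Σxy = 7639, Σx² = 4436
Sxx = Σx² − (Σx)²/n = 4436 − 3280.5 = 1155.5
Sxy = Σxy − (Σx)(Σy)/n = 7639 − 6135.75 = 1503.25
b = Sxy/Sxx = 1503.25/1155.5 = 1.300952
a = ȳ − b·x̄ = 37.875 − 1.300952·20.25 = 11.530723
ŷ(6) = a + b·6 = 11.530723 + 1.300952·6 = 19.336434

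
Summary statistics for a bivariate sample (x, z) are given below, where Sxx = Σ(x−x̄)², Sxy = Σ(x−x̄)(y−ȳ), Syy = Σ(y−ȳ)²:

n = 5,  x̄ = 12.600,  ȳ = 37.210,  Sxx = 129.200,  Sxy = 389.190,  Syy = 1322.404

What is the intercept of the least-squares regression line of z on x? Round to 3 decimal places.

-0.745

b = Sxy/Sxx = 389.19/129.2 = 3.012307
a = ȳ − b·x̄ = 37.21 − 3.012307·12.6 = -0.745062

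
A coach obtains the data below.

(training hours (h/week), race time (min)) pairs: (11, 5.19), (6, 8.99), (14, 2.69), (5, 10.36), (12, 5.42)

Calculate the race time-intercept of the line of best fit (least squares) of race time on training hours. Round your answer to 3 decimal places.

14.045

n = 5, Σx = 48, Σy = 32.65, Σxy = 265.53, Σx² = 522
Sxx = Σx² − (Σx)²/n = 522 − 460.8 = 61.2
Sxy = Σxy − (Σx)(Σy)/n = 265.53 − 313.44 = -47.91
b = Sxy/Sxx = -47.91/61.2 = -0.782843
a = ȳ − b·x̄ = 6.53 − (-0.782843)·9.6 = 14.045294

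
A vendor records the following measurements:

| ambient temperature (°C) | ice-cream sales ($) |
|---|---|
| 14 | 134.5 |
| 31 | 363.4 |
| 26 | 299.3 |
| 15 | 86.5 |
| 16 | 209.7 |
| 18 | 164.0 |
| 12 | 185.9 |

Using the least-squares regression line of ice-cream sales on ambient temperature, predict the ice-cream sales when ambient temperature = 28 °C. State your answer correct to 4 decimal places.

316.9896

n = 7, Σx = 132, Σy = 1443.3, Σxy = 30765.7, Σx² = 2782
Sxx = Σx² − (Σx)²/n = 2782 − 2489.142857 = 292.857143
Sxy = Σxy − (Σx)(Σy)/n = 30765.7 − 27216.514286 = 3549.185714
b = Sxy/Sxx = 3549.185714/292.857143 = 12.119171
a = ȳ − b·x̄ = 206.185714 − 12.119171·18.857143 = -22.347220
ŷ(28) = a + b·28 = -22.347220 + 12.119171·28 = 316.989561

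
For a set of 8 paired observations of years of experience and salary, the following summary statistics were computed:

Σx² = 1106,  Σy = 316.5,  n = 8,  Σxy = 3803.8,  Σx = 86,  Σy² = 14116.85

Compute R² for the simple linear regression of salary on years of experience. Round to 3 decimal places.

0.557

Sxx = Σx² − (Σx)²/n = 1106 − 924.5 = 181.5
Sxy = Σxy − (Σx)(Σy)/n = 3803.8 − 3402.375 = 401.425
Syy = Σy² − (Σy)²/n = 14116.85 − 12521.53125 = 1595.31875
R² = Sxy²/(Sxx·Syy) = (401.425)²/(181.5·1595.31875) = 0.556525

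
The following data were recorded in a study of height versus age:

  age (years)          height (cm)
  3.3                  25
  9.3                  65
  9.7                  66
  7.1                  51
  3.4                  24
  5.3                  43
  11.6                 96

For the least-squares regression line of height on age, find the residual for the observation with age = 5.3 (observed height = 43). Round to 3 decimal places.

3.963

n = 7, Σx = 49.7, Σy = 370, Σxy = 3112.4, Σx² = 416.09
Sxx = Σx² − (Σx)²/n = 416.09 − 352.87 = 63.22
Sxy = Σxy − (Σx)(Σy)/n = 3112.4 − 2627 = 485.4
b = Sxy/Sxx = 485.4/63.22 = 7.677950
a = ȳ − b·x̄ = 52.857143 − 7.677950·7.1 = -1.656302
ŷ(5.3) = -1.656302 + 7.677950·5.3 = 39.036833
residual = y − ŷ = 43 − 39.036833 = 3.963167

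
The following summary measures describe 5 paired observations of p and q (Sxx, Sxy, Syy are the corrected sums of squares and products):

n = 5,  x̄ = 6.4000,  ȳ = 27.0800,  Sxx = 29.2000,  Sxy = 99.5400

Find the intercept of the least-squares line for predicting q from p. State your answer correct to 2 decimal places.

5.26

b = Sxy/Sxx = 99.54/29.2 = 3.408904
a = ȳ − b·x̄ = 27.08 − 3.408904·6.4 = 5.263014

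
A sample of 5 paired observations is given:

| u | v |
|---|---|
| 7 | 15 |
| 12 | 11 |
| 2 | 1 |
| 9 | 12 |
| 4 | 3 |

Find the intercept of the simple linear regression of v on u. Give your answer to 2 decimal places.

0.45

n = 5, Σx = 34, Σy = 42, Σxy = 359, Σx² = 294
Sxx = Σx² − (Σx)²/n = 294 − 231.2 = 62.8
Sxy = Σxy − (Σx)(Σy)/n = 359 − 285.6 = 73.4
b = Sxy/Sxx = 73.4/62.8 = 1.168790
a = ȳ − b·x̄ = 8.4 − 1.168790·6.8 = 0.452229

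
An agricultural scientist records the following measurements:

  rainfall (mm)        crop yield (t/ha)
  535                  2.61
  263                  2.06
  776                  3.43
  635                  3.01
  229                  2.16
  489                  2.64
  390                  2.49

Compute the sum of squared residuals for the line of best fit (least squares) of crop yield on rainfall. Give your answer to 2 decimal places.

n = 7, Σx = 3317, Σy = 18.4, Σxy = 9267.86, Σx² = 1804457, Σy² = 49.716
Sxx = Σx² − (Σx)²/n = 1804457 − 1571784.142857 = 232672.857143
Sxy = Σxy − (Σx)(Σy)/n = 9267.86 − 8718.971429 = 548.888571
Syy = Σy² − (Σy)²/n = 49.716 − 48.365714 = 1.350286
b = Sxy/Sxx = 548.888571/232672.857143 = 0.002359
SSE = Syy − b·Sxy = 1.350286 − 0.002359·548.888571 = 0.055426

0.06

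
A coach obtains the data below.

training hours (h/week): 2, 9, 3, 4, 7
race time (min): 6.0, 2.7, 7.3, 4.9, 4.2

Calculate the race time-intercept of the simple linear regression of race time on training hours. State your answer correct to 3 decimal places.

7.711

n = 5, Σx = 25, Σy = 25.1, Σxy = 107.2, Σx² = 159
Sxx = Σx² − (Σx)²/n = 159 − 125 = 34
Sxy = Σxy − (Σx)(Σy)/n = 107.2 − 125.5 = -18.3
b = Sxy/Sxx = -18.3/34 = -0.538235
a = ȳ − b·x̄ = 5.02 − (-0.538235)·5 = 7.711176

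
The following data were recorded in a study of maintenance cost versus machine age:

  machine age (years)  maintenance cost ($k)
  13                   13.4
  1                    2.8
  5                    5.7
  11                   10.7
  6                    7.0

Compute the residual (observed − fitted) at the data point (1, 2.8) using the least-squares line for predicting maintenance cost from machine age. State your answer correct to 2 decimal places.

0.23

n = 5, Σx = 36, Σy = 39.6, Σxy = 365.2, Σx² = 352
Sxx = Σx² − (Σx)²/n = 352 − 259.2 = 92.8
Sxy = Σxy − (Σx)(Σy)/n = 365.2 − 285.12 = 80.08
b = Sxy/Sxx = 80.08/92.8 = 0.862931
a = ȳ − b·x̄ = 7.92 − 0.862931·7.2 = 1.706897
ŷ(1) = 1.706897 + 0.862931·1 = 2.569828
residual = y − ŷ = 2.8 − 2.569828 = 0.230172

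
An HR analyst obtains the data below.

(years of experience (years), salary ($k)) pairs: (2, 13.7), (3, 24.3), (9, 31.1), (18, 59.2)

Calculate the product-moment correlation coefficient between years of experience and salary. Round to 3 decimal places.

n = 4, Σx = 32, Σy = 128.3, Σxy = 1445.8, Σx² = 418, Σy² = 5250.03
Sxx = Σx² − (Σx)²/n = 418 − 256 = 162
Sxy = Σxy − (Σx)(Σy)/n = 1445.8 − 1026.4 = 419.4
Syy = Σy² − (Σy)²/n = 5250.03 − 4115.2225 = 1134.8075
r = Sxy/√(Sxx·Syy) = 419.4/√(183838.815) = 419.4/428.764288 = 0.978160

0.978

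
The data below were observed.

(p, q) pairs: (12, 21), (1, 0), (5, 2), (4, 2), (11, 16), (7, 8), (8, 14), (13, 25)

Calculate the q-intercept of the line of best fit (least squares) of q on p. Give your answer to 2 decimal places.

-5.50

n = 8, Σx = 61, Σy = 88, Σxy = 939, Σx² = 589
Sxx = Σx² − (Σx)²/n = 589 − 465.125 = 123.875
Sxy = Σxy − (Σx)(Σy)/n = 939 − 671 = 268
b = Sxy/Sxx = 268/123.875 = 2.163471
a = ȳ − b·x̄ = 11 − 2.163471·7.625 = -5.496468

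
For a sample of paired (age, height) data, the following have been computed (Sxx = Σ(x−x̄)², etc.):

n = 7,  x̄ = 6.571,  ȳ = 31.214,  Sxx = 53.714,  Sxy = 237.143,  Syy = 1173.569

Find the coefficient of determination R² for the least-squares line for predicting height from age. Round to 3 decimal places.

0.892

R² = Sxy²/(Sxx·Syy) = (237.143)²/(53.714·1173.569) = 0.892123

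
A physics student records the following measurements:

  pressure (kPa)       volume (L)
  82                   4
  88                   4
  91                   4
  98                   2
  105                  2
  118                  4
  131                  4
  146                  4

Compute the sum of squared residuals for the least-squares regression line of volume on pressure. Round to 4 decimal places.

n = 8, Σx = 859, Σy = 28, Σxy = 3030, Σx² = 95779, Σy² = 104
Sxx = Σx² − (Σx)²/n = 95779 − 92235.125 = 3543.875
Sxy = Σxy − (Σx)(Σy)/n = 3030 − 3006.5 = 23.5
Syy = Σy² − (Σy)²/n = 104 − 98 = 6
b = Sxy/Sxx = 23.5/3543.875 = 0.006631
SSE = Syy − b·Sxy = 6 − 0.006631·23.5 = 5.844168

5.8442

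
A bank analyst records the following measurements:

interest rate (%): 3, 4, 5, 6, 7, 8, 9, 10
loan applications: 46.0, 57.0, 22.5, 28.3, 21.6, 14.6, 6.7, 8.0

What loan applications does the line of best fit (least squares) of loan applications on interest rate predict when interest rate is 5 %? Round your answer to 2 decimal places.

n = 8, Σx = 52, Σy = 204.7, Σxy = 1056.6, Σx² = 380
Sxx = Σx² − (Σx)²/n = 380 − 338 = 42
Sxy = Σxy − (Σx)(Σy)/n = 1056.6 − 1330.55 = -273.95
b = Sxy/Sxx = -273.95/42 = -6.522619
a = ȳ − b·x̄ = 25.5875 − (-6.522619)·6.5 = 67.984524
ŷ(5) = a + b·5 = 67.984524 + (-6.522619)·5 = 35.371429

35.37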